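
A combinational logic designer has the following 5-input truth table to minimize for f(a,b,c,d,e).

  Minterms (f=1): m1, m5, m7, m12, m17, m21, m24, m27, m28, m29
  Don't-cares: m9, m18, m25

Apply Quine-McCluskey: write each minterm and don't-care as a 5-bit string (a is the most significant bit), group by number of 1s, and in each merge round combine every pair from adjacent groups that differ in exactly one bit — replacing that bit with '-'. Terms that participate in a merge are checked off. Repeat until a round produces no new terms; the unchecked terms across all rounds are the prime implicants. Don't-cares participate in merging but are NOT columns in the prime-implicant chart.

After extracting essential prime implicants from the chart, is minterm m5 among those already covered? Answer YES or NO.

[col 0] 00001*, 00101*, 00111*, 01001*, 01100*, 10001*, 10010, 10101*, 11000*, 11001*, 11011*, 11100*, 11101*
[col 1] -0001*, -0101*, -1001*, -1100, 0-001*, 00-01*, 001-1, 1-001*, 1-101*, 10-01*, 11-00*, 11-01*, 110-1, 1100-*, 1110-*
[col 2] --001, -0-01, 1--01, 11-0-
Prime implicants: --001, -0-01, -1100, 001-1, 1--01, 10010, 11-0-, 110-1
PI chart (minterm → PIs covering it):
  1 | --001,-0-01
  5 | -0-01,001-1
  7 | 001-1  (sole → essential)
  12 | -1100  (sole → essential)
  17 | --001,-0-01,1--01
  21 | -0-01,1--01
  24 | 11-0-  (sole → essential)
  27 | 110-1  (sole → essential)
  28 | -1100,11-0-
  29 | 1--01,11-0-
Essential prime implicants: -1100, 001-1, 11-0-, 110-1

YES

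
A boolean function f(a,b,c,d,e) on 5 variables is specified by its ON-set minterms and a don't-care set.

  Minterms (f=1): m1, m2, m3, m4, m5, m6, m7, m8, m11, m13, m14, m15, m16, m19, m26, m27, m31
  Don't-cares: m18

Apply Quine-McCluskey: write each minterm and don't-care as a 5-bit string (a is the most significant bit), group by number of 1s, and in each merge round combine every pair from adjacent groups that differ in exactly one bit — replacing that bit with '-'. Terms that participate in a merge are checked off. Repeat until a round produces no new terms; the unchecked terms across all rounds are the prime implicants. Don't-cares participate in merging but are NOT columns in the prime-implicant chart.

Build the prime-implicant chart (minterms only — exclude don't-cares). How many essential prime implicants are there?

8

[col 0] 00001*, 00010*, 00011*, 00100*, 00101*, 00110*, 00111*, 01000, 01011*, 01101*, 01110*, 01111*, 10000*, 10010*, 10011*, 11010*, 11011*, 11111*
[col 1] -0010*, -0011*, -1011*, -1111*, 0-011*, 0-101*, 0-110*, 0-111*, 00-01*, 00-10*, 00-11*, 000-1*, 0001-*, 001-0*, 001-1*, 0010-*, 0011-*, 01-11*, 011-1*, 0111-*, 1-010*, 1-011*, 100-0, 1001-*, 11-11*, 1101-*
[col 2] --011, -001-, -1-11, 0--11, 0-1-1, 0-11-, 00--1, 00-1-, 001--, 1-01-
Prime implicants: --011, -001-, -1-11, 0--11, 0-1-1, 0-11-, 00--1, 00-1-, 001--, 01000, 1-01-, 100-0
PI chart (minterm → PIs covering it):
  1 | 00--1  (sole → essential)
  2 | -001-,00-1-
  3 | --011,-001-,0--11,00--1,00-1-
  4 | 001--  (sole → essential)
  5 | 0-1-1,00--1,001--
  6 | 0-11-,00-1-,001--
  7 | 0--11,0-1-1,0-11-,00--1,00-1-,001--
  8 | 01000  (sole → essential)
  11 | --011,-1-11,0--11
  13 | 0-1-1  (sole → essential)
  14 | 0-11-  (sole → essential)
  15 | -1-11,0--11,0-1-1,0-11-
  16 | 100-0  (sole → essential)
  19 | --011,-001-,1-01-
  26 | 1-01-  (sole → essential)
  27 | --011,-1-11,1-01-
  31 | -1-11  (sole → essential)
Essential prime implicants: -1-11, 0-1-1, 0-11-, 00--1, 001--, 01000, 1-01-, 100-0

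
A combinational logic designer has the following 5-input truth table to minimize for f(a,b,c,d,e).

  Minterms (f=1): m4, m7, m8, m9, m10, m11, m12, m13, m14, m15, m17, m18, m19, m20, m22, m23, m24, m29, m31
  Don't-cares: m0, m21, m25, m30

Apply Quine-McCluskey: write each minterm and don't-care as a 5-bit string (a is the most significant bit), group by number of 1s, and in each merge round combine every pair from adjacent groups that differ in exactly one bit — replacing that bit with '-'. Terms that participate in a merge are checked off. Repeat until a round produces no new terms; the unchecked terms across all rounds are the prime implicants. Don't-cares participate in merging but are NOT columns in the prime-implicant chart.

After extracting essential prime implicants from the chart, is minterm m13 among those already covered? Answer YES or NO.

Round 0: 00000✓ 00100✓ 00111✓ 01000✓ 01001✓ 01010✓ 01011✓ 01100✓ 01101✓ 01110✓ 01111✓ 10001✓ 10010✓ 10011✓ 10100✓ 10101✓ 10110✓ 10111✓ 11000✓ 11001✓ 11101✓ 11110✓ 11111✓
Round 1: -0100 -0111✓ -1000✓ -1001✓ -1101✓ -1110✓ -1111✓ 0-000✓ 0-100✓ 0-111✓ 00-00✓ 01-00✓ 01-01✓ 01-10✓ 01-11✓ 010-0✓ 010-1✓ 0100-✓ 0101-✓ 011-0✓ 011-1✓ 0110-✓ 0111-✓ 1-001✓ 1-101✓ 1-110✓ 1-111✓ 10-01✓ 10-10✓ 10-11✓ 100-1✓ 1001-✓ 101-0✓ 101-1✓ 1010-✓ 1011-✓ 11-01✓ 1100-✓ 111-1✓ 1111-✓
Round 2: --111 -1-01 -100- -11-1 -111- 0--00 01--0✓ 01--1✓ 01-0-✓ 01-1-✓ 010--✓ 011--✓ 1--01 1-1-1 1-11- 10--1 10-1- 101--
Round 3: 01---
PIs = {--111, -0100, -1-01, -100-, -11-1, -111-, 0--00, 01---, 1--01, 1-1-1, 1-11-, 10--1, 10-1-, 101--}
Coverage chart:
  m4: -0100,0--00
  m7: --111 ←essential
  m8: -100-,0--00,01---
  m9: -1-01,-100-,01---
  m10: 01--- ←essential
  m11: 01--- ←essential
  m12: 0--00,01---
  m13: -1-01,-11-1,01---
  m14: -111-,01---
  m15: --111,-11-1,-111-,01---
  m17: 1--01,10--1
  m18: 10-1- ←essential
  m19: 10--1,10-1-
  m20: -0100,101--
  m22: 1-11-,10-1-,101--
  m23: --111,1-1-1,1-11-,10--1,10-1-,101--
  m24: -100- ←essential
  m29: -1-01,-11-1,1--01,1-1-1
  m31: --111,-11-1,-111-,1-1-1,1-11-
Essential: --111, -100-, 01---, 10-1-

YES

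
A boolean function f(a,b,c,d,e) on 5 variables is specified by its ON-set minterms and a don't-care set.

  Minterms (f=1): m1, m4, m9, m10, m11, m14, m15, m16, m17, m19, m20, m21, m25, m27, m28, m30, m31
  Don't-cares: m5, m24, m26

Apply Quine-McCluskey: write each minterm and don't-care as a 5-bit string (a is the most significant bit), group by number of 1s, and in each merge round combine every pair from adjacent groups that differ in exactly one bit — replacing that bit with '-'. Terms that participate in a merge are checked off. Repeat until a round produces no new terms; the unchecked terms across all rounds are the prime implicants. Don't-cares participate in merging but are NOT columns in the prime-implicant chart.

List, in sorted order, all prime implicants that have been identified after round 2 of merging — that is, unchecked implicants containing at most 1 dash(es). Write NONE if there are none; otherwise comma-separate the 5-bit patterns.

NONE

size-2^0 implicants → 00001(✓)  00100(✓)  00101(✓)  01001(✓)  01010(✓)  01011(✓)  01110(✓)  01111(✓)  10000(✓)  10001(✓)  10011(✓)  10100(✓)  10101(✓)  11000(✓)  11001(✓)  11010(✓)  11011(✓)  11100(✓)  11110(✓)  11111(✓)
size-2^1 implicants → -0001(✓)  -0100(✓)  -0101(✓)  -1001(✓)  -1010(✓)  -1011(✓)  -1110(✓)  -1111(✓)  0-001(✓)  00-01(✓)  0010-(✓)  01-10(✓)  01-11(✓)  010-1(✓)  0101-(✓)  0111-(✓)  1-000(✓)  1-001(✓)  1-011(✓)  1-100(✓)  10-00(✓)  10-01(✓)  100-1(✓)  1000-(✓)  1010-(✓)  11-00(✓)  11-10(✓)  11-11(✓)  110-0(✓)  110-1(✓)  1100-(✓)  1101-(✓)  111-0(✓)  1111-(✓)
size-2^2 implicants → --001  -0-01  -010-  -1-10(✓)  -1-11(✓)  -10-1  -101-(✓)  -111-(✓)  01-1-(✓)  1--00  1-0-1  1-00-  10-0-  11--0  11-1-(✓)  110--
size-2^3 implicants → -1-1-
Unchecked terms (primes): --001, -0-01, -010-, -1-1-, -10-1, 1--00, 1-0-1, 1-00-, 10-0-, 11--0, 110--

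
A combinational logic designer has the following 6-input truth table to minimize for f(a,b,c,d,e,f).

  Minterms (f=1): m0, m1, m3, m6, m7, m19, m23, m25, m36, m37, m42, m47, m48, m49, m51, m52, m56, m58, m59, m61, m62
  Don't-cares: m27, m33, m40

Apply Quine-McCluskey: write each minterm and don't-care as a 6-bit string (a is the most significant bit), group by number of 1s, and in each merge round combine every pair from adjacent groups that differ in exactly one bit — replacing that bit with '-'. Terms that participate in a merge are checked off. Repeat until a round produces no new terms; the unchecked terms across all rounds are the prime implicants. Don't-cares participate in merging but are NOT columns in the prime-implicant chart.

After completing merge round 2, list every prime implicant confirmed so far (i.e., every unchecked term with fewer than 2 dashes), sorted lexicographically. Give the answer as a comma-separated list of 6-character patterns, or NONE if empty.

-00001, 0000-1, 00000-, 00011-, 0110-1, 1-0001, 1-0100, 100-01, 10010-, 101111, 11-000, 110-00, 1100-1, 11000-, 111-10, 11101-, 111101

Round 0: 000000✓ 000001✓ 000011✓ 000110✓ 000111✓ 010011✓ 010111✓ 011001✓ 011011✓ 100001✓ 100100✓ 100101✓ 101000✓ 101010✓ 101111 110000✓ 110001✓ 110011✓ 110100✓ 111000✓ 111010✓ 111011✓ 111101 111110✓
Round 1: -00001 -10011✓ -11011✓ 0-0011✓ 0-0111✓ 000-11✓ 0000-1 00000- 00011- 01-011✓ 010-11✓ 0110-1 1-0001 1-0100 1-1000✓ 1-1010✓ 100-01 10010- 1010-0✓ 11-000 11-011✓ 110-00 1100-1 11000- 111-10 1110-0✓ 11101-
Round 2: -1-011 0-0-11 1-10-0
PIs = {-00001, -1-011, 0-0-11, 0000-1, 00000-, 00011-, 0110-1, 1-0001, 1-0100, 1-10-0, 100-01, 10010-, 101111, 11-000, 110-00, 1100-1, 11000-, 111-10, 11101-, 111101}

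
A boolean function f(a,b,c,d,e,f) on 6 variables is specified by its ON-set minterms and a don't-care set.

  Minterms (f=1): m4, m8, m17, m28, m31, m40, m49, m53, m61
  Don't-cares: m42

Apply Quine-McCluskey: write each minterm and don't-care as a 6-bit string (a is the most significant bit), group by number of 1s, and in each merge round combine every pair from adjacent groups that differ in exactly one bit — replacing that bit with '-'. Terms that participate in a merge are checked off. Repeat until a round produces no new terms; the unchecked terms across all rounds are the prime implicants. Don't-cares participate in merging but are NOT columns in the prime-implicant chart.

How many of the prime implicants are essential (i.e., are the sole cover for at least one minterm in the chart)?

size-2^0 implicants → 000100  001000(✓)  010001(✓)  011100  011111  101000(✓)  101010(✓)  110001(✓)  110101(✓)  111101(✓)
size-2^1 implicants → -01000  -10001  1010-0  11-101  110-01
Unchecked terms (primes): -01000, -10001, 000100, 011100, 011111, 1010-0, 11-101, 110-01
Minterm coverage:
  m4 ⊆ 000100 [E]
  m8 ⊆ -01000 [E]
  m17 ⊆ -10001 [E]
  m28 ⊆ 011100 [E]
  m31 ⊆ 011111 [E]
  m40 ⊆ -01000,1010-0
  m49 ⊆ -10001,110-01
  m53 ⊆ 11-101,110-01
  m61 ⊆ 11-101 [E]
E = {-01000, -10001, 000100, 011100, 011111, 11-101}

6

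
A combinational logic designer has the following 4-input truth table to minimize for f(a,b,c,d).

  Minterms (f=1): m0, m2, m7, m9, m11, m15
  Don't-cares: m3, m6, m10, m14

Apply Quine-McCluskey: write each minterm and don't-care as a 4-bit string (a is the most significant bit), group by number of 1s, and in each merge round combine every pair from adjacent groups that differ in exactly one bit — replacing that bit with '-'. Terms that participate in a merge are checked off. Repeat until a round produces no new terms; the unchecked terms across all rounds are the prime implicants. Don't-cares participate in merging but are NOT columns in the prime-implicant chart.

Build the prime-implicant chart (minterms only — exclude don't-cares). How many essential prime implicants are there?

[col 0] 0000*, 0010*, 0011*, 0110*, 0111*, 1001*, 1010*, 1011*, 1110*, 1111*
[col 1] -010*, -011*, -110*, -111*, 0-10*, 0-11*, 00-0, 001-*, 011-*, 1-10*, 1-11*, 10-1, 101-*, 111-*
[col 2] --10*, --11*, -01-*, -11-*, 0-1-*, 1-1-*
[col 3] --1-
Prime implicants: --1-, 00-0, 10-1
PI chart (minterm → PIs covering it):
  0 | 00-0  (sole → essential)
  2 | --1-,00-0
  7 | --1-  (sole → essential)
  9 | 10-1  (sole → essential)
  11 | --1-,10-1
  15 | --1-  (sole → essential)
Essential prime implicants: --1-, 00-0, 10-1

3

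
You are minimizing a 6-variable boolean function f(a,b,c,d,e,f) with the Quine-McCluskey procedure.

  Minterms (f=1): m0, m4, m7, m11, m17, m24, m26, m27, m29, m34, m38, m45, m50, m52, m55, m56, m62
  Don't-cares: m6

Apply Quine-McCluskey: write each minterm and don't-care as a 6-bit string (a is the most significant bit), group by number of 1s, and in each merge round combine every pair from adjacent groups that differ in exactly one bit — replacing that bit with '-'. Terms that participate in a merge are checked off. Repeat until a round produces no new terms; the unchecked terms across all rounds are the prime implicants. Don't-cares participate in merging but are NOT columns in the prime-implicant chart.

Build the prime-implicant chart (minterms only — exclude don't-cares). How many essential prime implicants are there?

size-2^0 implicants → 000000(✓)  000100(✓)  000110(✓)  000111(✓)  001011(✓)  010001  011000(✓)  011010(✓)  011011(✓)  011101  100010(✓)  100110(✓)  101101  110010(✓)  110100  110111  111000(✓)  111110
size-2^1 implicants → -00110  -11000  0-1011  000-00  0001-0  00011-  0110-0  01101-  1-0010  100-10
Unchecked terms (primes): -00110, -11000, 0-1011, 000-00, 0001-0, 00011-, 010001, 0110-0, 01101-, 011101, 1-0010, 100-10, 101101, 110100, 110111, 111110
Minterm coverage:
  m0 ⊆ 000-00 [E]
  m4 ⊆ 000-00,0001-0
  m7 ⊆ 00011- [E]
  m11 ⊆ 0-1011 [E]
  m17 ⊆ 010001 [E]
  m24 ⊆ -11000,0110-0
  m26 ⊆ 0110-0,01101-
  m27 ⊆ 0-1011,01101-
  m29 ⊆ 011101 [E]
  m34 ⊆ 1-0010,100-10
  m38 ⊆ -00110,100-10
  m45 ⊆ 101101 [E]
  m50 ⊆ 1-0010 [E]
  m52 ⊆ 110100 [E]
  m55 ⊆ 110111 [E]
  m56 ⊆ -11000 [E]
  m62 ⊆ 111110 [E]
E = {-11000, 0-1011, 000-00, 00011-, 010001, 011101, 1-0010, 101101, 110100, 110111, 111110}

11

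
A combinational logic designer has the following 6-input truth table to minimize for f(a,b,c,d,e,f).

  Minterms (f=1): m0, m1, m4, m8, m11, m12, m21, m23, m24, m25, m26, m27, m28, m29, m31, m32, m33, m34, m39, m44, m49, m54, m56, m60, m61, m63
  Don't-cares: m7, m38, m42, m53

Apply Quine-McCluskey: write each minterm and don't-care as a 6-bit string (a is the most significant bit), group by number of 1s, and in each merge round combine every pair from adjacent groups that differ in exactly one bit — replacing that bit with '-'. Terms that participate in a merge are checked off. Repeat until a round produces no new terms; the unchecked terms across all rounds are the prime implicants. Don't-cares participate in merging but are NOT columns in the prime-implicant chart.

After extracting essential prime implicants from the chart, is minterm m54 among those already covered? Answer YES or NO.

YES

size-2^0 implicants → 000000(✓)  000001(✓)  000100(✓)  000111(✓)  001000(✓)  001011(✓)  001100(✓)  010101(✓)  010111(✓)  011000(✓)  011001(✓)  011010(✓)  011011(✓)  011100(✓)  011101(✓)  011111(✓)  100000(✓)  100001(✓)  100010(✓)  100110(✓)  100111(✓)  101010(✓)  101100(✓)  110001(✓)  110101(✓)  110110(✓)  111000(✓)  111100(✓)  111101(✓)  111111(✓)
size-2^1 implicants → -00000(✓)  -00001(✓)  -00111  -01100(✓)  -10101(✓)  -11000(✓)  -11100(✓)  -11101(✓)  -11111(✓)  0-0111  0-1000(✓)  0-1011  0-1100(✓)  00-000(✓)  00-100(✓)  000-00(✓)  00000-(✓)  001-00(✓)  01-101(✓)  01-111(✓)  0101-1(✓)  011-00(✓)  011-01(✓)  011-11(✓)  0110-0(✓)  0110-1(✓)  01100-(✓)  01101-(✓)  0111-1(✓)  01110-(✓)  1-0001  1-0110  1-1100(✓)  10-010  100-10  1000-0  10000-(✓)  10011-  11-101(✓)  110-01  111-00(✓)  1111-1(✓)  11110-(✓)
size-2^2 implicants → --1100  -0000-  -1-101  -11-00  -111-1  -1110-  0-1-00  00--00  01-1-1  011--1  011-0-  0110--
Unchecked terms (primes): --1100, -0000-, -00111, -1-101, -11-00, -111-1, -1110-, 0-0111, 0-1-00, 0-1011, 00--00, 01-1-1, 011--1, 011-0-, 0110--, 1-0001, 1-0110, 10-010, 100-10, 1000-0, 10011-, 110-01
Minterm coverage:
  m0 ⊆ -0000-,00--00
  m1 ⊆ -0000- [E]
  m4 ⊆ 00--00 [E]
  m8 ⊆ 0-1-00,00--00
  m11 ⊆ 0-1011 [E]
  m12 ⊆ --1100,0-1-00,00--00
  m21 ⊆ -1-101,01-1-1
  m23 ⊆ 0-0111,01-1-1
  m24 ⊆ -11-00,0-1-00,011-0-,0110--
  m25 ⊆ 011--1,011-0-,0110--
  m26 ⊆ 0110-- [E]
  m27 ⊆ 0-1011,011--1,0110--
  m28 ⊆ --1100,-11-00,-1110-,0-1-00,011-0-
  m29 ⊆ -1-101,-111-1,-1110-,01-1-1,011--1,011-0-
  m31 ⊆ -111-1,01-1-1,011--1
  m32 ⊆ -0000-,1000-0
  m33 ⊆ -0000-,1-0001
  m34 ⊆ 10-010,100-10,1000-0
  m39 ⊆ -00111,10011-
  m44 ⊆ --1100 [E]
  m49 ⊆ 1-0001,110-01
  m54 ⊆ 1-0110 [E]
  m56 ⊆ -11-00 [E]
  m60 ⊆ --1100,-11-00,-1110-
  m61 ⊆ -1-101,-111-1,-1110-
  m63 ⊆ -111-1 [E]
E = {--1100, -0000-, -11-00, -111-1, 0-1011, 00--00, 0110--, 1-0110}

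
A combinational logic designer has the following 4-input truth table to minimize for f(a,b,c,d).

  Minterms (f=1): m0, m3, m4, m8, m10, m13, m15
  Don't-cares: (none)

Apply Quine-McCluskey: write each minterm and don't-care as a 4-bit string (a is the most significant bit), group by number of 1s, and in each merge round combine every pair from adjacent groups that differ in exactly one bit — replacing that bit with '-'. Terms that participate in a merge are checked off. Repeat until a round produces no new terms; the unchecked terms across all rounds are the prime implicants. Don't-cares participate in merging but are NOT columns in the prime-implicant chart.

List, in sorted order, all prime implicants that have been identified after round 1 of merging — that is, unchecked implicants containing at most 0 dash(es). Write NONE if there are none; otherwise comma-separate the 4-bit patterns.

Round 0: 0000✓ 0011 0100✓ 1000✓ 1010✓ 1101✓ 1111✓
Round 1: -000 0-00 10-0 11-1
PIs = {-000, 0-00, 0011, 10-0, 11-1}

0011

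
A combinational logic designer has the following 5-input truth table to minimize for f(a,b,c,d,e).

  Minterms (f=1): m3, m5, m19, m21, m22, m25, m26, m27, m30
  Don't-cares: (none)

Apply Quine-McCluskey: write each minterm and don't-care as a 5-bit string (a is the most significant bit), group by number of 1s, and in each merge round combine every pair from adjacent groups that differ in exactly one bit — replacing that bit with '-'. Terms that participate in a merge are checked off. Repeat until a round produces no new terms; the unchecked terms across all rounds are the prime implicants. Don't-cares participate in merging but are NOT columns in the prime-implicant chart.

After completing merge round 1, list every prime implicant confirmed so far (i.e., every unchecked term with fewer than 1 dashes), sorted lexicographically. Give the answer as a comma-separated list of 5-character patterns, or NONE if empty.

Round 0: 00011✓ 00101✓ 10011✓ 10101✓ 10110✓ 11001✓ 11010✓ 11011✓ 11110✓
Round 1: -0011 -0101 1-011 1-110 11-10 110-1 1101-
PIs = {-0011, -0101, 1-011, 1-110, 11-10, 110-1, 1101-}

NONE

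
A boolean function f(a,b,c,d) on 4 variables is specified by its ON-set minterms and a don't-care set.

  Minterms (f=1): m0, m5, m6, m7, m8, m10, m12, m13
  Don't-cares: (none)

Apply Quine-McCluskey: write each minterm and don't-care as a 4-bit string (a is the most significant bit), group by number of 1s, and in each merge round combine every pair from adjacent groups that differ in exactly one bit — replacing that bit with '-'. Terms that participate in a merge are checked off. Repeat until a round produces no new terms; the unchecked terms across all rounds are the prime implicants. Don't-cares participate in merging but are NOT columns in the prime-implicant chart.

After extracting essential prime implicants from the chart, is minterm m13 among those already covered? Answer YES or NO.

NO

size-2^0 implicants → 0000(✓)  0101(✓)  0110(✓)  0111(✓)  1000(✓)  1010(✓)  1100(✓)  1101(✓)
size-2^1 implicants → -000  -101  01-1  011-  1-00  10-0  110-
Unchecked terms (primes): -000, -101, 01-1, 011-, 1-00, 10-0, 110-
Minterm coverage:
  m0 ⊆ -000 [E]
  m5 ⊆ -101,01-1
  m6 ⊆ 011- [E]
  m7 ⊆ 01-1,011-
  m8 ⊆ -000,1-00,10-0
  m10 ⊆ 10-0 [E]
  m12 ⊆ 1-00,110-
  m13 ⊆ -101,110-
E = {-000, 011-, 10-0}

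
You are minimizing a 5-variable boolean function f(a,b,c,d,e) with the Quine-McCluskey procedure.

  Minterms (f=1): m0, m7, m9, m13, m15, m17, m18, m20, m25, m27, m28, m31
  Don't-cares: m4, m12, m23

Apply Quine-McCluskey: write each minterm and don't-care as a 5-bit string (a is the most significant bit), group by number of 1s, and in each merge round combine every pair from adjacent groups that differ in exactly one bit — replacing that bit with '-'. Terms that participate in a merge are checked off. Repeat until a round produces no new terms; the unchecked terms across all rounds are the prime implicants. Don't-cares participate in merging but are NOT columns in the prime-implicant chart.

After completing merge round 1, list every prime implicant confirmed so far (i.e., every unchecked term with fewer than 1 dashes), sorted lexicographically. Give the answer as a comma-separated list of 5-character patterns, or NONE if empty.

10010

[col 0] 00000*, 00100*, 00111*, 01001*, 01100*, 01101*, 01111*, 10001*, 10010, 10100*, 10111*, 11001*, 11011*, 11100*, 11111*
[col 1] -0100*, -0111*, -1001, -1100*, -1111*, 0-100*, 0-111*, 00-00, 01-01, 011-1, 0110-, 1-001, 1-100*, 1-111*, 11-11, 110-1
[col 2] --100, --111
Prime implicants: --100, --111, -1001, 00-00, 01-01, 011-1, 0110-, 1-001, 10010, 11-11, 110-1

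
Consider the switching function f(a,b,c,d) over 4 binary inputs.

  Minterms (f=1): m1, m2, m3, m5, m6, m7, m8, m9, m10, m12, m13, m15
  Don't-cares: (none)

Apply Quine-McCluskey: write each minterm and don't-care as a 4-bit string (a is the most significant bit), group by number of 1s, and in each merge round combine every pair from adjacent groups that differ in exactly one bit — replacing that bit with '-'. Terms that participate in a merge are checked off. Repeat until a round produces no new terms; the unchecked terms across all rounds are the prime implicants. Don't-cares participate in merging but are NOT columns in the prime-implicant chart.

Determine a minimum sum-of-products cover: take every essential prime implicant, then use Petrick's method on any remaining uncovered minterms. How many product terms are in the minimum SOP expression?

[col 0] 0001*, 0010*, 0011*, 0101*, 0110*, 0111*, 1000*, 1001*, 1010*, 1100*, 1101*, 1111*
[col 1] -001*, -010, -101*, -111*, 0-01*, 0-10*, 0-11*, 00-1*, 001-*, 01-1*, 011-*, 1-00*, 1-01*, 10-0, 100-*, 11-1*, 110-*
[col 2] --01, -1-1, 0--1, 0-1-, 1-0-
Prime implicants: --01, -010, -1-1, 0--1, 0-1-, 1-0-, 10-0
PI chart (minterm → PIs covering it):
  1 | --01,0--1
  2 | -010,0-1-
  3 | 0--1,0-1-
  5 | --01,-1-1,0--1
  6 | 0-1-  (sole → essential)
  7 | -1-1,0--1,0-1-
  8 | 1-0-,10-0
  9 | --01,1-0-
  10 | -010,10-0
  12 | 1-0-  (sole → essential)
  13 | --01,-1-1,1-0-
  15 | -1-1  (sole → essential)
Essential prime implicants: -1-1, 0-1-, 1-0-
Petrick residual → --01, -010
Minimum SOP uses 5 PIs: c'd + b'cd' + bd + a'c + ac'

5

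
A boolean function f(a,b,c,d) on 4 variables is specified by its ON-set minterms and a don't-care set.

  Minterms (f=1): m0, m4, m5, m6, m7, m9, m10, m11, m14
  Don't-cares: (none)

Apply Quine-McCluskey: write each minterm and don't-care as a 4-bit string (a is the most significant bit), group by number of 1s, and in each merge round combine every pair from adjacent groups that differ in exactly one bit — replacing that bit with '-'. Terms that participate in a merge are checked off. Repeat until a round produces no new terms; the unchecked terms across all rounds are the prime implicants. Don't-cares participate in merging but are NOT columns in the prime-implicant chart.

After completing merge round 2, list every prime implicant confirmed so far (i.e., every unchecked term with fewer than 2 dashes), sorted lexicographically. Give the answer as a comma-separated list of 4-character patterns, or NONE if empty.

-110, 0-00, 1-10, 10-1, 101-

[col 0] 0000*, 0100*, 0101*, 0110*, 0111*, 1001*, 1010*, 1011*, 1110*
[col 1] -110, 0-00, 01-0*, 01-1*, 010-*, 011-*, 1-10, 10-1, 101-
[col 2] 01--
Prime implicants: -110, 0-00, 01--, 1-10, 10-1, 101-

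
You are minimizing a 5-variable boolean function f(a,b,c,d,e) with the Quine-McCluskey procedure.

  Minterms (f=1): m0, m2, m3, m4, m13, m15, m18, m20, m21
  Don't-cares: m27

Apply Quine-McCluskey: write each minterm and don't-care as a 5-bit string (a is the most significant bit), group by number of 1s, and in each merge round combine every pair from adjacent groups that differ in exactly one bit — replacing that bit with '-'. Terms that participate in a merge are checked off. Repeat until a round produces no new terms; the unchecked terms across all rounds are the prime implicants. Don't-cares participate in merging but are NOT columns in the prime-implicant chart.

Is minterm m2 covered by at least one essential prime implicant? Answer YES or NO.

YES

size-2^0 implicants → 00000(✓)  00010(✓)  00011(✓)  00100(✓)  01101(✓)  01111(✓)  10010(✓)  10100(✓)  10101(✓)  11011
size-2^1 implicants → -0010  -0100  00-00  000-0  0001-  011-1  1010-
Unchecked terms (primes): -0010, -0100, 00-00, 000-0, 0001-, 011-1, 1010-, 11011
Minterm coverage:
  m0 ⊆ 00-00,000-0
  m2 ⊆ -0010,000-0,0001-
  m3 ⊆ 0001- [E]
  m4 ⊆ -0100,00-00
  m13 ⊆ 011-1 [E]
  m15 ⊆ 011-1 [E]
  m18 ⊆ -0010 [E]
  m20 ⊆ -0100,1010-
  m21 ⊆ 1010- [E]
E = {-0010, 0001-, 011-1, 1010-}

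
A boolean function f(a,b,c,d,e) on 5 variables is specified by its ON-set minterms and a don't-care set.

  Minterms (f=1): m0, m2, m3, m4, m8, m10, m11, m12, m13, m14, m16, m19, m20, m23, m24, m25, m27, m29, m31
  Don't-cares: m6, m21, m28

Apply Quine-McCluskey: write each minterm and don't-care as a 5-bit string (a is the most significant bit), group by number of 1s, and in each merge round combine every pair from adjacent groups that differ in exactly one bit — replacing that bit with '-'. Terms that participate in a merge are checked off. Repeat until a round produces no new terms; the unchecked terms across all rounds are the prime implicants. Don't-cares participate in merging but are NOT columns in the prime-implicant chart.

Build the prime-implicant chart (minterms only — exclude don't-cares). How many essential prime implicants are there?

[col 0] 00000*, 00010*, 00011*, 00100*, 00110*, 01000*, 01010*, 01011*, 01100*, 01101*, 01110*, 10000*, 10011*, 10100*, 10101*, 10111*, 11000*, 11001*, 11011*, 11100*, 11101*, 11111*
[col 1] -0000*, -0011*, -0100*, -1000*, -1011*, -1100*, -1101*, 0-000*, 0-010*, 0-011*, 0-100*, 0-110*, 00-00*, 00-10*, 000-0*, 0001-*, 001-0*, 01-00*, 01-10*, 010-0*, 0101-*, 011-0*, 0110-*, 1-000*, 1-011*, 1-100*, 1-101*, 1-111*, 10-00*, 10-11*, 101-1*, 1010-*, 11-00*, 11-01*, 11-11*, 110-1*, 1100-*, 111-1*, 1110-*
[col 2] --000*, --011, --100*, -0-00*, -1-00*, -110-, 0--00*, 0--10*, 0-0-0*, 0-01-, 0-1-0*, 00--0*, 01--0*, 1--00*, 1--11, 1-1-1, 1-10-, 11--1, 11-0-
[col 3] ---00, 0---0
Prime implicants: ---00, --011, -110-, 0---0, 0-01-, 1--11, 1-1-1, 1-10-, 11--1, 11-0-
PI chart (minterm → PIs covering it):
  0 | ---00,0---0
  2 | 0---0,0-01-
  3 | --011,0-01-
  4 | ---00,0---0
  8 | ---00,0---0
  10 | 0---0,0-01-
  11 | --011,0-01-
  12 | ---00,-110-,0---0
  13 | -110-  (sole → essential)
  14 | 0---0  (sole → essential)
  16 | ---00  (sole → essential)
  19 | --011,1--11
  20 | ---00,1-10-
  23 | 1--11,1-1-1
  24 | ---00,11-0-
  25 | 11--1,11-0-
  27 | --011,1--11,11--1
  29 | -110-,1-1-1,1-10-,11--1,11-0-
  31 | 1--11,1-1-1,11--1
Essential prime implicants: ---00, -110-, 0---0

3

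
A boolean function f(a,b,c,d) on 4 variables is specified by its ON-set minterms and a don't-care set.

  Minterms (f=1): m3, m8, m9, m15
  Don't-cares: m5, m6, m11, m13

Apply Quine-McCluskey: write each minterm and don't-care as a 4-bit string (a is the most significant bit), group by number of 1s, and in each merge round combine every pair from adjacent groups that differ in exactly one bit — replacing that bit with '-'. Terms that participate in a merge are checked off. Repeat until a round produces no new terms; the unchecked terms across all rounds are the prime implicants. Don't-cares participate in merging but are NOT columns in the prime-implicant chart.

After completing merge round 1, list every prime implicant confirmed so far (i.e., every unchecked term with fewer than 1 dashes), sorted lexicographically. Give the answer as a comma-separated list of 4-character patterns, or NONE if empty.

0110

Round 0: 0011✓ 0101✓ 0110 1000✓ 1001✓ 1011✓ 1101✓ 1111✓
Round 1: -011 -101 1-01✓ 1-11✓ 10-1✓ 100- 11-1✓
Round 2: 1--1
PIs = {-011, -101, 0110, 1--1, 100-}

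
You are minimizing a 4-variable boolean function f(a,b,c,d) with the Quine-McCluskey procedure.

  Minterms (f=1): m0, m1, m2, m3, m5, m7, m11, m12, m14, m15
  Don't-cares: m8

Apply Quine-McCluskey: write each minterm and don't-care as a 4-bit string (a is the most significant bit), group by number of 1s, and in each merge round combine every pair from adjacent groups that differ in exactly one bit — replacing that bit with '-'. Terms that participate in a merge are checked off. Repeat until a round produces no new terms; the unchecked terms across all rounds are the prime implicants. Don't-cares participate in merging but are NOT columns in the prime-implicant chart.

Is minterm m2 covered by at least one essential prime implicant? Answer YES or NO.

YES

Round 0: 0000✓ 0001✓ 0010✓ 0011✓ 0101✓ 0111✓ 1000✓ 1011✓ 1100✓ 1110✓ 1111✓
Round 1: -000 -011✓ -111✓ 0-01✓ 0-11✓ 00-0✓ 00-1✓ 000-✓ 001-✓ 01-1✓ 1-00 1-11✓ 11-0 111-
Round 2: --11 0--1 00--
PIs = {--11, -000, 0--1, 00--, 1-00, 11-0, 111-}
Coverage chart:
  m0: -000,00--
  m1: 0--1,00--
  m2: 00-- ←essential
  m3: --11,0--1,00--
  m5: 0--1 ←essential
  m7: --11,0--1
  m11: --11 ←essential
  m12: 1-00,11-0
  m14: 11-0,111-
  m15: --11,111-
Essential: --11, 0--1, 00--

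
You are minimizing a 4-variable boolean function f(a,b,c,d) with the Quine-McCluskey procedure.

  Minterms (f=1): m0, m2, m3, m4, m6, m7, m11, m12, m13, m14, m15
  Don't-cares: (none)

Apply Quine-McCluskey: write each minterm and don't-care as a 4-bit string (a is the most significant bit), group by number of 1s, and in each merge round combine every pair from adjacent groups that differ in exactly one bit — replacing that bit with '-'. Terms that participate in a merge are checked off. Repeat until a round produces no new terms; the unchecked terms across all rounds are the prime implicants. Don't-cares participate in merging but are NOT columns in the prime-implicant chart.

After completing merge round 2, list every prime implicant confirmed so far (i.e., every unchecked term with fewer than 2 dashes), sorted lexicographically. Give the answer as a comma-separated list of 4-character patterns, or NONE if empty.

NONE

size-2^0 implicants → 0000(✓)  0010(✓)  0011(✓)  0100(✓)  0110(✓)  0111(✓)  1011(✓)  1100(✓)  1101(✓)  1110(✓)  1111(✓)
size-2^1 implicants → -011(✓)  -100(✓)  -110(✓)  -111(✓)  0-00(✓)  0-10(✓)  0-11(✓)  00-0(✓)  001-(✓)  01-0(✓)  011-(✓)  1-11(✓)  11-0(✓)  11-1(✓)  110-(✓)  111-(✓)
size-2^2 implicants → --11  -1-0  -11-  0--0  0-1-  11--
Unchecked terms (primes): --11, -1-0, -11-, 0--0, 0-1-, 11--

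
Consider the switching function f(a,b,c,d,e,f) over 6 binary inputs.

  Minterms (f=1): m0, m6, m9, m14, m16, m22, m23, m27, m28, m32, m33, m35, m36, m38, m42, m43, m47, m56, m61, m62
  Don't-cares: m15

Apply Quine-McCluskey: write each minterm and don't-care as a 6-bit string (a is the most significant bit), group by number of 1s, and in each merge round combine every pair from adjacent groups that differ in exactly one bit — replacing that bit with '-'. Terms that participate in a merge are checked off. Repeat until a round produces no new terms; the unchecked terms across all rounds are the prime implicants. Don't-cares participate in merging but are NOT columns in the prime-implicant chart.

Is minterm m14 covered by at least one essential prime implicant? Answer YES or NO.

Round 0: 000000✓ 000110✓ 001001 001110✓ 001111✓ 010000✓ 010110✓ 010111✓ 011011 011100 100000✓ 100001✓ 100011✓ 100100✓ 100110✓ 101010✓ 101011✓ 101111✓ 111000 111101 111110
Round 1: -00000 -00110 -01111 0-0000 0-0110 00-110 00111- 01011- 10-011 100-00 1000-1 10000- 1001-0 101-11 10101-
PIs = {-00000, -00110, -01111, 0-0000, 0-0110, 00-110, 001001, 00111-, 01011-, 011011, 011100, 10-011, 100-00, 1000-1, 10000-, 1001-0, 101-11, 10101-, 111000, 111101, 111110}
Coverage chart:
  m0: -00000,0-0000
  m6: -00110,0-0110,00-110
  m9: 001001 ←essential
  m14: 00-110,00111-
  m16: 0-0000 ←essential
  m22: 0-0110,01011-
  m23: 01011- ←essential
  m27: 011011 ←essential
  m28: 011100 ←essential
  m32: -00000,100-00,10000-
  m33: 1000-1,10000-
  m35: 10-011,1000-1
  m36: 100-00,1001-0
  m38: -00110,1001-0
  m42: 10101- ←essential
  m43: 10-011,101-11,10101-
  m47: -01111,101-11
  m56: 111000 ←essential
  m61: 111101 ←essential
  m62: 111110 ←essential
Essential: 0-0000, 001001, 01011-, 011011, 011100, 10101-, 111000, 111101, 111110

NO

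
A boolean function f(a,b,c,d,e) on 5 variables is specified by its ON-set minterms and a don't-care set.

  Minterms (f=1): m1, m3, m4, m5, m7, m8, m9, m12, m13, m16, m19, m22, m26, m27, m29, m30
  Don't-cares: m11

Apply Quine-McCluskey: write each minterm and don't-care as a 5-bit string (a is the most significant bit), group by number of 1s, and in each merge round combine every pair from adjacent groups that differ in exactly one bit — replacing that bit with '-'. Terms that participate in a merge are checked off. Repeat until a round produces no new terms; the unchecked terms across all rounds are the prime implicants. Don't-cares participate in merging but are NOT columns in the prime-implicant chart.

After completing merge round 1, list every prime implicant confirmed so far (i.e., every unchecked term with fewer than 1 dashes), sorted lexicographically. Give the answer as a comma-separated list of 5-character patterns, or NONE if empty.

10000

Round 0: 00001✓ 00011✓ 00100✓ 00101✓ 00111✓ 01000✓ 01001✓ 01011✓ 01100✓ 01101✓ 10000 10011✓ 10110✓ 11010✓ 11011✓ 11101✓ 11110✓
Round 1: -0011✓ -1011✓ -1101 0-001✓ 0-011✓ 0-100✓ 0-101✓ 00-01✓ 00-11✓ 000-1✓ 001-1✓ 0010-✓ 01-00✓ 01-01✓ 010-1✓ 0100-✓ 0110-✓ 1-011✓ 1-110 11-10 1101-
Round 2: --011 0--01 0-0-1 0-10- 00--1 01-0-
PIs = {--011, -1101, 0--01, 0-0-1, 0-10-, 00--1, 01-0-, 1-110, 10000, 11-10, 1101-}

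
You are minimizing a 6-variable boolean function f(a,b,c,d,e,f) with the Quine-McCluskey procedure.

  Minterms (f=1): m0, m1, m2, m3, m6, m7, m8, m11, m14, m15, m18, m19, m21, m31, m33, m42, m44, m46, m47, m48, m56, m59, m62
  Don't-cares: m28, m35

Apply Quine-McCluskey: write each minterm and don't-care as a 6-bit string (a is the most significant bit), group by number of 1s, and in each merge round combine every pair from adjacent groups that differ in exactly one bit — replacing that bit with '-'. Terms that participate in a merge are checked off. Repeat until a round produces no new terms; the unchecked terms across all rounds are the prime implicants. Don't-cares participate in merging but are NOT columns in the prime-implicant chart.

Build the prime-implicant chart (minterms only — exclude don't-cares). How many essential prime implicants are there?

size-2^0 implicants → 000000(✓)  000001(✓)  000010(✓)  000011(✓)  000110(✓)  000111(✓)  001000(✓)  001011(✓)  001110(✓)  001111(✓)  010010(✓)  010011(✓)  010101  011100  011111(✓)  100001(✓)  100011(✓)  101010(✓)  101100(✓)  101110(✓)  101111(✓)  110000(✓)  111000(✓)  111011  111110(✓)
size-2^1 implicants → -00001(✓)  -00011(✓)  -01110(✓)  -01111(✓)  0-0010(✓)  0-0011(✓)  0-1111  00-000  00-011(✓)  00-110(✓)  00-111(✓)  000-10(✓)  000-11(✓)  0000-0(✓)  0000-1(✓)  00000-(✓)  00001-(✓)  00011-(✓)  001-11(✓)  00111-(✓)  01001-(✓)  1-1110  1000-1(✓)  101-10  1011-0  10111-(✓)  11-000
size-2^2 implicants → -000-1  -0111-  0-001-  00--11  00-11-  000-1-  0000--
Unchecked terms (primes): -000-1, -0111-, 0-001-, 0-1111, 00--11, 00-000, 00-11-, 000-1-, 0000--, 010101, 011100, 1-1110, 101-10, 1011-0, 11-000, 111011
Minterm coverage:
  m0 ⊆ 00-000,0000--
  m1 ⊆ -000-1,0000--
  m2 ⊆ 0-001-,000-1-,0000--
  m3 ⊆ -000-1,0-001-,00--11,000-1-,0000--
  m6 ⊆ 00-11-,000-1-
  m7 ⊆ 00--11,00-11-,000-1-
  m8 ⊆ 00-000 [E]
  m11 ⊆ 00--11 [E]
  m14 ⊆ -0111-,00-11-
  m15 ⊆ -0111-,0-1111,00--11,00-11-
  m18 ⊆ 0-001- [E]
  m19 ⊆ 0-001- [E]
  m21 ⊆ 010101 [E]
  m31 ⊆ 0-1111 [E]
  m33 ⊆ -000-1 [E]
  m42 ⊆ 101-10 [E]
  m44 ⊆ 1011-0 [E]
  m46 ⊆ -0111-,1-1110,101-10,1011-0
  m47 ⊆ -0111- [E]
  m48 ⊆ 11-000 [E]
  m56 ⊆ 11-000 [E]
  m59 ⊆ 111011 [E]
  m62 ⊆ 1-1110 [E]
E = {-000-1, -0111-, 0-001-, 0-1111, 00--11, 00-000, 010101, 1-1110, 101-10, 1011-0, 11-000, 111011}

12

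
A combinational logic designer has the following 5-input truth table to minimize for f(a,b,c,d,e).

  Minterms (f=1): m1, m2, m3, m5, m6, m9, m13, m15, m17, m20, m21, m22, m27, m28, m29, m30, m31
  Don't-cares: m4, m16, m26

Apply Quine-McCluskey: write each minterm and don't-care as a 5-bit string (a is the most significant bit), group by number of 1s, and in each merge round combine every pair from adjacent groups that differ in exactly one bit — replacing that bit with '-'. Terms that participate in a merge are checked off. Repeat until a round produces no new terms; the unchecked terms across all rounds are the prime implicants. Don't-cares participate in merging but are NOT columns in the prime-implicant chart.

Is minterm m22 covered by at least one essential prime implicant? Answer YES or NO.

NO

size-2^0 implicants → 00001(✓)  00010(✓)  00011(✓)  00100(✓)  00101(✓)  00110(✓)  01001(✓)  01101(✓)  01111(✓)  10000(✓)  10001(✓)  10100(✓)  10101(✓)  10110(✓)  11010(✓)  11011(✓)  11100(✓)  11101(✓)  11110(✓)  11111(✓)
size-2^1 implicants → -0001(✓)  -0100(✓)  -0101(✓)  -0110(✓)  -1101(✓)  -1111(✓)  0-001(✓)  0-101(✓)  00-01(✓)  00-10  000-1  0001-  001-0(✓)  0010-(✓)  01-01(✓)  011-1(✓)  1-100(✓)  1-101(✓)  1-110(✓)  10-00(✓)  10-01(✓)  1000-(✓)  101-0(✓)  1010-(✓)  11-10(✓)  11-11(✓)  1101-(✓)  111-0(✓)  111-1(✓)  1110-(✓)  1111-(✓)
size-2^2 implicants → --101  -0-01  -01-0  -010-  -11-1  0--01  1-1-0  1-10-  10-0-  11-1-  111--
Unchecked terms (primes): --101, -0-01, -01-0, -010-, -11-1, 0--01, 00-10, 000-1, 0001-, 1-1-0, 1-10-, 10-0-, 11-1-, 111--
Minterm coverage:
  m1 ⊆ -0-01,0--01,000-1
  m2 ⊆ 00-10,0001-
  m3 ⊆ 000-1,0001-
  m5 ⊆ --101,-0-01,-010-,0--01
  m6 ⊆ -01-0,00-10
  m9 ⊆ 0--01 [E]
  m13 ⊆ --101,-11-1,0--01
  m15 ⊆ -11-1 [E]
  m17 ⊆ -0-01,10-0-
  m20 ⊆ -01-0,-010-,1-1-0,1-10-,10-0-
  m21 ⊆ --101,-0-01,-010-,1-10-,10-0-
  m22 ⊆ -01-0,1-1-0
  m27 ⊆ 11-1- [E]
  m28 ⊆ 1-1-0,1-10-,111--
  m29 ⊆ --101,-11-1,1-10-,111--
  m30 ⊆ 1-1-0,11-1-,111--
  m31 ⊆ -11-1,11-1-,111--
E = {-11-1, 0--01, 11-1-}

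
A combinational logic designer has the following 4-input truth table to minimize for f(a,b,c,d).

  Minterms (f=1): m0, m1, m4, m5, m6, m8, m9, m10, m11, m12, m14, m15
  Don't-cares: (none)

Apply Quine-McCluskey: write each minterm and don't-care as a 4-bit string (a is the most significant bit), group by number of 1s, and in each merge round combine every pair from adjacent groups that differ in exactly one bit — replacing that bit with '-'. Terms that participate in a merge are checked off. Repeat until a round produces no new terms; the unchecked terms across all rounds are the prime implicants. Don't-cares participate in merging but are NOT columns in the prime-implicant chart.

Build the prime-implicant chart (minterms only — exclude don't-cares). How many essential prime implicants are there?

3

size-2^0 implicants → 0000(✓)  0001(✓)  0100(✓)  0101(✓)  0110(✓)  1000(✓)  1001(✓)  1010(✓)  1011(✓)  1100(✓)  1110(✓)  1111(✓)
size-2^1 implicants → -000(✓)  -001(✓)  -100(✓)  -110(✓)  0-00(✓)  0-01(✓)  000-(✓)  01-0(✓)  010-(✓)  1-00(✓)  1-10(✓)  1-11(✓)  10-0(✓)  10-1(✓)  100-(✓)  101-(✓)  11-0(✓)  111-(✓)
size-2^2 implicants → --00  -00-  -1-0  0-0-  1--0  1-1-  10--
Unchecked terms (primes): --00, -00-, -1-0, 0-0-, 1--0, 1-1-, 10--
Minterm coverage:
  m0 ⊆ --00,-00-,0-0-
  m1 ⊆ -00-,0-0-
  m4 ⊆ --00,-1-0,0-0-
  m5 ⊆ 0-0- [E]
  m6 ⊆ -1-0 [E]
  m8 ⊆ --00,-00-,1--0,10--
  m9 ⊆ -00-,10--
  m10 ⊆ 1--0,1-1-,10--
  m11 ⊆ 1-1-,10--
  m12 ⊆ --00,-1-0,1--0
  m14 ⊆ -1-0,1--0,1-1-
  m15 ⊆ 1-1- [E]
E = {-1-0, 0-0-, 1-1-}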